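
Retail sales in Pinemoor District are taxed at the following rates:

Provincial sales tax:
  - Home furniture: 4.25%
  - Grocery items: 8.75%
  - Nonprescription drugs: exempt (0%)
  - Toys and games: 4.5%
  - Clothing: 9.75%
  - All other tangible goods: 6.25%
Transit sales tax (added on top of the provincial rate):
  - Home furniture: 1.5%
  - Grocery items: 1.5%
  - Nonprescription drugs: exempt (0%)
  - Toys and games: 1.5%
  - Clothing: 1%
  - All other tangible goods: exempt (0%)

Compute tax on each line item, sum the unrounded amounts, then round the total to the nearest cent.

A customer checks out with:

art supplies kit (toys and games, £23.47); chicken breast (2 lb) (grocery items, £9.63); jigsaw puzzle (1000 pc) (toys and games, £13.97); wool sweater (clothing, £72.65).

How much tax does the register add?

£11.04

Art supplies kit £23.47: toys and games → 4.5% + 1.5% transit = 6% → £1.4082
Chicken breast (2 lb) £9.63: grocery items → 8.75% + 1.5% transit = 10.25% → £0.987075
Jigsaw puzzle (1000 pc) £13.97: toys and games → 4.5% + 1.5% transit = 6% → £0.8382
Wool sweater £72.65: clothing → 9.75% + 1% transit = 10.75% → £7.809875
Unrounded tax sum = £11.04335 → £11.04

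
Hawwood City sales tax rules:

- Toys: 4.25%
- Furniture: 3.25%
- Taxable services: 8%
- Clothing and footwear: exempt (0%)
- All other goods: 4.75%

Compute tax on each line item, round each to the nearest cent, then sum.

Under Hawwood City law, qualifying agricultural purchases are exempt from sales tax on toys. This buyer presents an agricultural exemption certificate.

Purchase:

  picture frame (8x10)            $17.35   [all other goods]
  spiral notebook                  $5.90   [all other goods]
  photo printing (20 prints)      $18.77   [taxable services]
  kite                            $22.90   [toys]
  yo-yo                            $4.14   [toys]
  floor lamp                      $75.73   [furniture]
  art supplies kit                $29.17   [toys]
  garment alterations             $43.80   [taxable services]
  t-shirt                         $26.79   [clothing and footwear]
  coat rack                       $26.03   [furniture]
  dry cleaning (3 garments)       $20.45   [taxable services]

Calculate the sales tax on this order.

Picture frame (8x10) $17.35: all other goods → 4.75% → $0.82
Spiral notebook $5.90: all other goods → 4.75% → $0.28
Photo printing (20 prints) $18.77: taxable services → 8% → $1.50
Kite $22.90: toys, buyer-exempt → 0% → $0.00
Yo-yo $4.14: toys, buyer-exempt → 0% → $0.00
Floor lamp $75.73: furniture → 3.25% → $2.46
Art supplies kit $29.17: toys, buyer-exempt → 0% → $0.00
Garment alterations $43.80: taxable services → 8% → $3.50
T-shirt $26.79: clothing and footwear → 0% → $0.00
Coat rack $26.03: furniture → 3.25% → $0.85
Dry cleaning (3 garments) $20.45: taxable services → 8% → $1.64
Total tax = $0.82 + $0.28 + $1.50 + $2.46 + $3.50 + $0.85 + $1.64 = $11.05

$11.05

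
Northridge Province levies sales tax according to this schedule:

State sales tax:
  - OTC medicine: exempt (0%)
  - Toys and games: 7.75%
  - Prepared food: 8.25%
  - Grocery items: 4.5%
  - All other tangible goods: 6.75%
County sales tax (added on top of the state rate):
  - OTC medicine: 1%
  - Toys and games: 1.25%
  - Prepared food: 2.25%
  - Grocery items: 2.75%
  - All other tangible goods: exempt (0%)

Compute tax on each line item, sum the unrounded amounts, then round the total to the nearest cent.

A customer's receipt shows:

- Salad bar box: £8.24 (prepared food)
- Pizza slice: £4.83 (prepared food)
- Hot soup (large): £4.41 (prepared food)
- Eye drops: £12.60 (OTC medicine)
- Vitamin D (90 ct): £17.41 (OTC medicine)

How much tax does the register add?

Salad bar box £8.24: prepared food → 8.25% + 2.25% county = 10.5% → £0.8652
Pizza slice £4.83: prepared food → 8.25% + 2.25% county = 10.5% → £0.50715
Hot soup (large) £4.41: prepared food → 8.25% + 2.25% county = 10.5% → £0.46305
Eye drops £12.60: OTC medicine → 0% + 1% county = 1% → £0.126
Vitamin D (90 ct) £17.41: OTC medicine → 0% + 1% county = 1% → £0.1741
Unrounded tax sum = £2.1355 → £2.14

£2.14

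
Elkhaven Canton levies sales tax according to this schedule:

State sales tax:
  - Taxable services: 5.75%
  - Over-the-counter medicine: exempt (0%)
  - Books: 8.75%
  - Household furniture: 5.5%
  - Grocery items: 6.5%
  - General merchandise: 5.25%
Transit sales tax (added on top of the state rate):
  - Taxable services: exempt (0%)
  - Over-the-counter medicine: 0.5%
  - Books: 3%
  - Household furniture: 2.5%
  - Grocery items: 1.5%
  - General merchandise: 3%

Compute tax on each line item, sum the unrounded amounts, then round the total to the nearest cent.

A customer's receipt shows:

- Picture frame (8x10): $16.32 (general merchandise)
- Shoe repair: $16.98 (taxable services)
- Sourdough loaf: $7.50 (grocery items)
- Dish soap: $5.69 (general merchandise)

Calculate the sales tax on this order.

Picture frame (8x10) $16.32: general merchandise → 5.25% + 3% transit = 8.25% → $1.3464
Shoe repair $16.98: taxable services → 5.75% + 0% transit = 5.75% → $0.97635
Sourdough loaf $7.50: grocery items → 6.5% + 1.5% transit = 8% → $0.60
Dish soap $5.69: general merchandise → 5.25% + 3% transit = 8.25% → $0.469425
Unrounded tax sum = $3.392175 → $3.39

$3.39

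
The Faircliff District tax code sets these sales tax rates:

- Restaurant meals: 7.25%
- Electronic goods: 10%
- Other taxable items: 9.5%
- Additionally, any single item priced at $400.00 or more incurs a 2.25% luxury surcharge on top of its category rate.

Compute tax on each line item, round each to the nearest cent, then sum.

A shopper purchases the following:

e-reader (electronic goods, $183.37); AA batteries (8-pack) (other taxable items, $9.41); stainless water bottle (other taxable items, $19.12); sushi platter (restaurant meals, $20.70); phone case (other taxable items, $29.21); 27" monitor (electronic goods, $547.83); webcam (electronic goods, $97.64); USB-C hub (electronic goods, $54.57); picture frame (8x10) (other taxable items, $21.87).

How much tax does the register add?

$109.73

E-reader $183.37: electronic goods → 10% → $18.34
AA batteries (8-pack) $9.41: other taxable items → 9.5% → $0.89
Stainless water bottle $19.12: other taxable items → 9.5% → $1.82
Sushi platter $20.70: restaurant meals → 7.25% → $1.50
Phone case $29.21: other taxable items → 9.5% → $2.77
27" monitor $547.83: electronic goods → 10% + 2.25% surcharge = 12.25% → $67.11
Webcam $97.64: electronic goods → 10% → $9.76
USB-C hub $54.57: electronic goods → 10% → $5.46
Picture frame (8x10) $21.87: other taxable items → 9.5% → $2.08
Total tax = $18.34 + $0.89 + $1.82 + $1.50 + $2.77 + $67.11 + $9.76 + $5.46 + $2.08 = $109.73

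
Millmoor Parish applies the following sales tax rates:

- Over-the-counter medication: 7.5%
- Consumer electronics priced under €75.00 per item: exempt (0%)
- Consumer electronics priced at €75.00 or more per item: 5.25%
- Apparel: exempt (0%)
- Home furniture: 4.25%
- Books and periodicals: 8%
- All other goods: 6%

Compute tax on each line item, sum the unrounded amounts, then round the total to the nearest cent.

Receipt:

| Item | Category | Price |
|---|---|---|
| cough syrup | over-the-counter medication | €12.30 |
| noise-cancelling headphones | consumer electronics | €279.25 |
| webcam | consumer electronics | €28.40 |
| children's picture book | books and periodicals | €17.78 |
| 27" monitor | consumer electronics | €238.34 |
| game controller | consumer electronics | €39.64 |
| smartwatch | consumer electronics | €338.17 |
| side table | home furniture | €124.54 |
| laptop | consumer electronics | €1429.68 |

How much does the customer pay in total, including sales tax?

Cough syrup €12.30: over-the-counter medication → 7.5% → €0.9225
Noise-cancelling headphones €279.25: consumer electronics, €75.00 or more → 5.25% → €14.660625
Webcam €28.40: consumer electronics, under €75.00 → 0% → €0.00
Children's picture book €17.78: books and periodicals → 8% → €1.4224
27" monitor €238.34: consumer electronics, €75.00 or more → 5.25% → €12.51285
Game controller €39.64: consumer electronics, under €75.00 → 0% → €0.00
Smartwatch €338.17: consumer electronics, €75.00 or more → 5.25% → €17.753925
Side table €124.54: home furniture → 4.25% → €5.29295
Laptop €1429.68: consumer electronics, €75.00 or more → 5.25% → €75.0582
Subtotal = €2508.10; unrounded tax = €127.62345 → €127.62; total due = €2635.72

€2635.72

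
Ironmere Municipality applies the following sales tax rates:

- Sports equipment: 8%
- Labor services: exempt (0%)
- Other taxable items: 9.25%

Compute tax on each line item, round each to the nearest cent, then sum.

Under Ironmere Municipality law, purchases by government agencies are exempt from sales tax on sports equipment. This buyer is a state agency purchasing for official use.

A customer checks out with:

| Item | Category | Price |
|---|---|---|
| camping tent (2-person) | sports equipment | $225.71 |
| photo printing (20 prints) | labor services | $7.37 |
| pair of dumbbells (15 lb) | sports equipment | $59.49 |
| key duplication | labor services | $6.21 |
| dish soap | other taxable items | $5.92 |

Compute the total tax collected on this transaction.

$0.55

Camping tent (2-person) $225.71: sports equipment, buyer-exempt → 0% → $0.00
Photo printing (20 prints) $7.37: labor services → 0% → $0.00
Pair of dumbbells (15 lb) $59.49: sports equipment, buyer-exempt → 0% → $0.00
Key duplication $6.21: labor services → 0% → $0.00
Dish soap $5.92: other taxable items → 9.25% → $0.55
Total tax = $0.55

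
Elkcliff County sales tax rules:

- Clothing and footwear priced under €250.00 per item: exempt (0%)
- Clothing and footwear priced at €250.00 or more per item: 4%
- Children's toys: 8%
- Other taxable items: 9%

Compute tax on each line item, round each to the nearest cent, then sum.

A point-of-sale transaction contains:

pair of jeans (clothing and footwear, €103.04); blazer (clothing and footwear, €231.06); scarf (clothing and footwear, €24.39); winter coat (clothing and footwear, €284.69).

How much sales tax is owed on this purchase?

Pair of jeans €103.04: clothing and footwear, under €250.00 → 0% → €0.00
Blazer €231.06: clothing and footwear, under €250.00 → 0% → €0.00
Scarf €24.39: clothing and footwear, under €250.00 → 0% → €0.00
Winter coat €284.69: clothing and footwear, €250.00 or more → 4% → €11.39
Total tax = €11.39

€11.39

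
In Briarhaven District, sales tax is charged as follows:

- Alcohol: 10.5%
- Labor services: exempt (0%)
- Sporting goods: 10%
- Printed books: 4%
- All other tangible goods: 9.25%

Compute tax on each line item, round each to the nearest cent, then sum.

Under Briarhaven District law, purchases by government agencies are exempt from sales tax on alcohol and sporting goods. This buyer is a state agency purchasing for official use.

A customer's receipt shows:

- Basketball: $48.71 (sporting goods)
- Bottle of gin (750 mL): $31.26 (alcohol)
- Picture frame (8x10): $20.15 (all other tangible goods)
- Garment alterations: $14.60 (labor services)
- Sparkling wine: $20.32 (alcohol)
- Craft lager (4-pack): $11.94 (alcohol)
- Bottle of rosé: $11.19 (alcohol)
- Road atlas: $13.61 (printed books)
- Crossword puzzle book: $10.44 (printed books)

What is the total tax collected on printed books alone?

Road atlas $13.61: printed books → 4% → $0.54
Crossword puzzle book $10.44: printed books → 4% → $0.42
Tax on printed books = $0.54 + $0.42 = $0.96

$0.96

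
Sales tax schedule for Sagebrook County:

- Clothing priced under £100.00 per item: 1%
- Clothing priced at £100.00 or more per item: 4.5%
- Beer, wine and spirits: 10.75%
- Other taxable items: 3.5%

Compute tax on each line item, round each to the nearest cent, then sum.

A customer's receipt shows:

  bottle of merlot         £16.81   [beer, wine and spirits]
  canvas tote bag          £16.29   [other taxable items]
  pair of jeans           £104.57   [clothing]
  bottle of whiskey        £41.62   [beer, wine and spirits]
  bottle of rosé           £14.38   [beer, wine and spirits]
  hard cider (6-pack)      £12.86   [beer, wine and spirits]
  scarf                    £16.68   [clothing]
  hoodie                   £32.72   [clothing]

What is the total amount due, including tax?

£270.92

Bottle of merlot £16.81: beer, wine and spirits → 10.75% → £1.81
Canvas tote bag £16.29: other taxable items → 3.5% → £0.57
Pair of jeans £104.57: clothing, £100.00 or more → 4.5% → £4.71
Bottle of whiskey £41.62: beer, wine and spirits → 10.75% → £4.47
Bottle of rosé £14.38: beer, wine and spirits → 10.75% → £1.55
Hard cider (6-pack) £12.86: beer, wine and spirits → 10.75% → £1.38
Scarf £16.68: clothing, under £100.00 → 1% → £0.17
Hoodie £32.72: clothing, under £100.00 → 1% → £0.33
Subtotal = £255.93; tax = £14.99; total due = £270.92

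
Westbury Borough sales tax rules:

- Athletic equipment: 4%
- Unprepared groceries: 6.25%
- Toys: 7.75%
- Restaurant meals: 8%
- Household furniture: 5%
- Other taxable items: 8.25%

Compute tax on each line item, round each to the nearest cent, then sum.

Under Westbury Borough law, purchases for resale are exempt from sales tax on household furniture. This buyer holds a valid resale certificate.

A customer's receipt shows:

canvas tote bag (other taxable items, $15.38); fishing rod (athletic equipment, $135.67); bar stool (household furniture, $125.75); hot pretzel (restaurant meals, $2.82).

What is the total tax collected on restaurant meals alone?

Hot pretzel $2.82: restaurant meals → 8% → $0.23
Tax on restaurant meals = $0.23

$0.23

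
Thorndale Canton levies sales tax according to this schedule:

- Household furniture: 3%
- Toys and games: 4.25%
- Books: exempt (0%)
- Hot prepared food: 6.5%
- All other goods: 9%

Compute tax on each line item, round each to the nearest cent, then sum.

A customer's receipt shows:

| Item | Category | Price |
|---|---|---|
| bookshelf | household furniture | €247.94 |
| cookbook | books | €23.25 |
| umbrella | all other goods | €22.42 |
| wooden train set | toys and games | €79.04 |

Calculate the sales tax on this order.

€12.82

Bookshelf €247.94: household furniture → 3% → €7.44
Cookbook €23.25: books → 0% → €0.00
Umbrella €22.42: all other goods → 9% → €2.02
Wooden train set €79.04: toys and games → 4.25% → €3.36
Total tax = €7.44 + €2.02 + €3.36 = €12.82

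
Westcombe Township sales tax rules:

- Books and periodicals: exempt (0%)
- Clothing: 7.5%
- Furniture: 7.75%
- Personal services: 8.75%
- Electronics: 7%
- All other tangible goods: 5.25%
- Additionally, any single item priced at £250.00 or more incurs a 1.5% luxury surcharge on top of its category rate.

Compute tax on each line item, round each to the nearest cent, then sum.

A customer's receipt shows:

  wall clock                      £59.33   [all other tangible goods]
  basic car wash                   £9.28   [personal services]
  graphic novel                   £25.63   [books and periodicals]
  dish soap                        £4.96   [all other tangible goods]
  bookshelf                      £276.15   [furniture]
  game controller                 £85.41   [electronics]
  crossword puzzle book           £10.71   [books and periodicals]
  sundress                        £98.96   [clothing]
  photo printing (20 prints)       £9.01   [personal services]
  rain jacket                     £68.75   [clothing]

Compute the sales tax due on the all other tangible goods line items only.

Wall clock £59.33: all other tangible goods → 5.25% → £3.11
Dish soap £4.96: all other tangible goods → 5.25% → £0.26
Tax on all other tangible goods = £3.11 + £0.26 = £3.37

£3.37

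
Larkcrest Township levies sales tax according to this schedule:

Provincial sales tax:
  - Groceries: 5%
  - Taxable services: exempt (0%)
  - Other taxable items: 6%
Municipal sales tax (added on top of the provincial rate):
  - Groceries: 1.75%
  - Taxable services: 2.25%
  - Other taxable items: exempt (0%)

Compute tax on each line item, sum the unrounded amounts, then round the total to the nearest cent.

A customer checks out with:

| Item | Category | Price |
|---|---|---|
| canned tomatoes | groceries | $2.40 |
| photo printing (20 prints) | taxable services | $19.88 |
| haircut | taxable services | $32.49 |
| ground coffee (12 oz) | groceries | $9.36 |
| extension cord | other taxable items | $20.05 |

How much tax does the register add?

Canned tomatoes $2.40: groceries → 5% + 1.75% municipal = 6.75% → $0.162
Photo printing (20 prints) $19.88: taxable services → 0% + 2.25% municipal = 2.25% → $0.4473
Haircut $32.49: taxable services → 0% + 2.25% municipal = 2.25% → $0.731025
Ground coffee (12 oz) $9.36: groceries → 5% + 1.75% municipal = 6.75% → $0.6318
Extension cord $20.05: other taxable items → 6% + 0% municipal = 6% → $1.203
Unrounded tax sum = $3.175125 → $3.18

$3.18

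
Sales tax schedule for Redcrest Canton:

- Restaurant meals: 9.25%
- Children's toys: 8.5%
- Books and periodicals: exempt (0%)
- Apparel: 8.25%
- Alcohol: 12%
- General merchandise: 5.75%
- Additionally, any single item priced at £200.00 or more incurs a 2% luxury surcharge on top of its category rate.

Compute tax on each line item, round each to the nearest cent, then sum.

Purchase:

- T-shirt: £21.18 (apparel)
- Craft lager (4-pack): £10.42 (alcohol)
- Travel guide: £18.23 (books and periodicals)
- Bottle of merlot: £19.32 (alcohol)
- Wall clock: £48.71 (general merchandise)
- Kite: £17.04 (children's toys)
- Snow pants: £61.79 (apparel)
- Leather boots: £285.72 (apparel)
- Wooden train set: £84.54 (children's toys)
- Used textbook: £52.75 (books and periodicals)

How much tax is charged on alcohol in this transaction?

Craft lager (4-pack) £10.42: alcohol → 12% → £1.25
Bottle of merlot £19.32: alcohol → 12% → £2.32
Tax on alcohol = £1.25 + £2.32 = £3.57

£3.57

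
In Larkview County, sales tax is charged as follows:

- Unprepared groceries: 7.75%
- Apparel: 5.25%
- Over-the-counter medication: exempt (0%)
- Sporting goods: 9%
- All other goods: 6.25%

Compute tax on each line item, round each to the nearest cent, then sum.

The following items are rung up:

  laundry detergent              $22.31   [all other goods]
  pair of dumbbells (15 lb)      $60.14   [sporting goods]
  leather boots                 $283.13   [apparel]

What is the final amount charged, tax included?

Laundry detergent $22.31: all other goods → 6.25% → $1.39
Pair of dumbbells (15 lb) $60.14: sporting goods → 9% → $5.41
Leather boots $283.13: apparel → 5.25% → $14.86
Subtotal = $365.58; tax = $21.66; total due = $387.24

$387.24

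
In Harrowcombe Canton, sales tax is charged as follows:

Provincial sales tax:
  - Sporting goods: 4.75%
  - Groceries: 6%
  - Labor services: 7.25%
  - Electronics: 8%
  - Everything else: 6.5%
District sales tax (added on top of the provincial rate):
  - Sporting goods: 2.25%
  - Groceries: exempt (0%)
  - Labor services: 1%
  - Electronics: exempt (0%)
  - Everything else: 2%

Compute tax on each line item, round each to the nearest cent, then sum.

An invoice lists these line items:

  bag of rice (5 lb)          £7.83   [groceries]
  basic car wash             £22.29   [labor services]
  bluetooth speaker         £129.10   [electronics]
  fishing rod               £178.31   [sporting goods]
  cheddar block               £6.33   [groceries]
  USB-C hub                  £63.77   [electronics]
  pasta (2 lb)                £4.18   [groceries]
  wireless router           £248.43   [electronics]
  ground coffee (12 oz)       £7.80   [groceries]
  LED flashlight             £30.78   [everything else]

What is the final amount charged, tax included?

Bag of rice (5 lb) £7.83: groceries → 6% + 0% district = 6% → £0.47
Basic car wash £22.29: labor services → 7.25% + 1% district = 8.25% → £1.84
Bluetooth speaker £129.10: electronics → 8% + 0% district = 8% → £10.33
Fishing rod £178.31: sporting goods → 4.75% + 2.25% district = 7% → £12.48
Cheddar block £6.33: groceries → 6% + 0% district = 6% → £0.38
USB-C hub £63.77: electronics → 8% + 0% district = 8% → £5.10
Pasta (2 lb) £4.18: groceries → 6% + 0% district = 6% → £0.25
Wireless router £248.43: electronics → 8% + 0% district = 8% → £19.87
Ground coffee (12 oz) £7.80: groceries → 6% + 0% district = 6% → £0.47
LED flashlight £30.78: everything else → 6.5% + 2% district = 8.5% → £2.62
Subtotal = £698.82; tax = £53.81; total due = £752.63

£752.63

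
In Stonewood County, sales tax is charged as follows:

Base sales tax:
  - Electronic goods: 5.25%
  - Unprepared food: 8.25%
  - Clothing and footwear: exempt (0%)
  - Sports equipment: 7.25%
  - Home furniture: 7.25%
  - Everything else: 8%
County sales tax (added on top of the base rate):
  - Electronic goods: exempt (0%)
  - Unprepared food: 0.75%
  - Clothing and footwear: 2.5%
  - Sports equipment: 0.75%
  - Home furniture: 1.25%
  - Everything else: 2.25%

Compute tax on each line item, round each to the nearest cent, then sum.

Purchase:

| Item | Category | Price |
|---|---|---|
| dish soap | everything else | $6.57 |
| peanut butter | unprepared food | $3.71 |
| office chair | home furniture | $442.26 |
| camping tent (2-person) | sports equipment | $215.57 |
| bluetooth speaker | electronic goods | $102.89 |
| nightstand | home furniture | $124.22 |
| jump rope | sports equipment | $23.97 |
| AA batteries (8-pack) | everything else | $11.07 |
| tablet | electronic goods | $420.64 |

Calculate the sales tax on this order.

$96.93

Dish soap $6.57: everything else → 8% + 2.25% county = 10.25% → $0.67
Peanut butter $3.71: unprepared food → 8.25% + 0.75% county = 9% → $0.33
Office chair $442.26: home furniture → 7.25% + 1.25% county = 8.5% → $37.59
Camping tent (2-person) $215.57: sports equipment → 7.25% + 0.75% county = 8% → $17.25
Bluetooth speaker $102.89: electronic goods → 5.25% + 0% county = 5.25% → $5.40
Nightstand $124.22: home furniture → 7.25% + 1.25% county = 8.5% → $10.56
Jump rope $23.97: sports equipment → 7.25% + 0.75% county = 8% → $1.92
AA batteries (8-pack) $11.07: everything else → 8% + 2.25% county = 10.25% → $1.13
Tablet $420.64: electronic goods → 5.25% + 0% county = 5.25% → $22.08
Total tax = $0.67 + $0.33 + $37.59 + $17.25 + $5.40 + $10.56 + $1.92 + $1.13 + $22.08 = $96.93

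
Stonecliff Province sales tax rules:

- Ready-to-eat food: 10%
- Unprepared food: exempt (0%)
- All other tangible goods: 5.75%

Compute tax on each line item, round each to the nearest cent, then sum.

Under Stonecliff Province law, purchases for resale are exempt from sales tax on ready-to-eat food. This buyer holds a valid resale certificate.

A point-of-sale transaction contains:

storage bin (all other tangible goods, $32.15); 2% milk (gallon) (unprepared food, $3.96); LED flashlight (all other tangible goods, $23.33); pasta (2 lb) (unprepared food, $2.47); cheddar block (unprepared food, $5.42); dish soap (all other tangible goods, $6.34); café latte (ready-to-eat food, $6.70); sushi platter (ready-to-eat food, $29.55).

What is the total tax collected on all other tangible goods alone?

Storage bin $32.15: all other tangible goods → 5.75% → $1.85
LED flashlight $23.33: all other tangible goods → 5.75% → $1.34
Dish soap $6.34: all other tangible goods → 5.75% → $0.36
Tax on all other tangible goods = $1.85 + $1.34 + $0.36 = $3.55

$3.55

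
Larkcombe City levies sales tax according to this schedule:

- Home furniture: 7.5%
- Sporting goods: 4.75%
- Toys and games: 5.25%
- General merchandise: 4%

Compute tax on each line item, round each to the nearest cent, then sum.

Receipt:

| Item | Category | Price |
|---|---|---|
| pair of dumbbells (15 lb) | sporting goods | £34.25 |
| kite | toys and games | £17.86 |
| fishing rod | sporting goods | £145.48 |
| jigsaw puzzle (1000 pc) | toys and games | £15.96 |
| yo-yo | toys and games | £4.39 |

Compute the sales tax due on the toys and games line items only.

£2.01

Kite £17.86: toys and games → 5.25% → £0.94
Jigsaw puzzle (1000 pc) £15.96: toys and games → 5.25% → £0.84
Yo-yo £4.39: toys and games → 5.25% → £0.23
Tax on toys and games = £0.94 + £0.84 + £0.23 = £2.01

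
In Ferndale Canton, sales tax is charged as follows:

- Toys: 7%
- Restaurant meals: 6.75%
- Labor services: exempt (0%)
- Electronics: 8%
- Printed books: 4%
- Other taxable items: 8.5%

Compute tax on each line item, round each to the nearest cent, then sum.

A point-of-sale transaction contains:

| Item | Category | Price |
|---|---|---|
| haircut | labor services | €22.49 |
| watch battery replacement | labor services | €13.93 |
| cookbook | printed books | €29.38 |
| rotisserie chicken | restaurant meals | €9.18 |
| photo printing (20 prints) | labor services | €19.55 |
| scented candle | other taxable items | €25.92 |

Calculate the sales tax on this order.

€4.00

Haircut €22.49: labor services → 0% → €0.00
Watch battery replacement €13.93: labor services → 0% → €0.00
Cookbook €29.38: printed books → 4% → €1.18
Rotisserie chicken €9.18: restaurant meals → 6.75% → €0.62
Photo printing (20 prints) €19.55: labor services → 0% → €0.00
Scented candle €25.92: other taxable items → 8.5% → €2.20
Total tax = €1.18 + €0.62 + €2.20 = €4.00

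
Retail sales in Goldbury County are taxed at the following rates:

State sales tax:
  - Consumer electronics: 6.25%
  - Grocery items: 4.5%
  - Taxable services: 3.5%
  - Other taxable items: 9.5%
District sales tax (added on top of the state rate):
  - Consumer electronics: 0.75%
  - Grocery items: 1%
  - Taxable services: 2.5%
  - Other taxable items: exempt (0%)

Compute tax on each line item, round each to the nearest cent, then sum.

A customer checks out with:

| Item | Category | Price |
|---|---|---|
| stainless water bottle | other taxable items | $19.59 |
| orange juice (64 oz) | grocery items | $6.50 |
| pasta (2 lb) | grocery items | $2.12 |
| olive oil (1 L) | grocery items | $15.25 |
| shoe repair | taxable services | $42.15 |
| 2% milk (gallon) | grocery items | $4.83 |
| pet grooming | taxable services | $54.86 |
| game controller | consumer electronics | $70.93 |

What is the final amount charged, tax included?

Stainless water bottle $19.59: other taxable items → 9.5% + 0% district = 9.5% → $1.86
Orange juice (64 oz) $6.50: grocery items → 4.5% + 1% district = 5.5% → $0.36
Pasta (2 lb) $2.12: grocery items → 4.5% + 1% district = 5.5% → $0.12
Olive oil (1 L) $15.25: grocery items → 4.5% + 1% district = 5.5% → $0.84
Shoe repair $42.15: taxable services → 3.5% + 2.5% district = 6% → $2.53
2% milk (gallon) $4.83: grocery items → 4.5% + 1% district = 5.5% → $0.27
Pet grooming $54.86: taxable services → 3.5% + 2.5% district = 6% → $3.29
Game controller $70.93: consumer electronics → 6.25% + 0.75% district = 7% → $4.97
Subtotal = $216.23; tax = $14.24; total due = $230.47

$230.47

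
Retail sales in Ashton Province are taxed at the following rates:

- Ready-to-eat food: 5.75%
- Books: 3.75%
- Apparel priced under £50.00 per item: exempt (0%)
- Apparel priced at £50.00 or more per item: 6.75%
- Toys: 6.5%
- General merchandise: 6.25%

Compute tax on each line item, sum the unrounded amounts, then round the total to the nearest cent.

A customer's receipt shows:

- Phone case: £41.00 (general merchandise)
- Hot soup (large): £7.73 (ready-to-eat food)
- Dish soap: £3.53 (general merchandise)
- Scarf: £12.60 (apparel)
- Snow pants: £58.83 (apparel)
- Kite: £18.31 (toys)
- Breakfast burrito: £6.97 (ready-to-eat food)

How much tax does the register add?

£8.79

Phone case £41.00: general merchandise → 6.25% → £2.5625
Hot soup (large) £7.73: ready-to-eat food → 5.75% → £0.444475
Dish soap £3.53: general merchandise → 6.25% → £0.220625
Scarf £12.60: apparel, under £50.00 → 0% → £0.00
Snow pants £58.83: apparel, £50.00 or more → 6.75% → £3.971025
Kite £18.31: toys → 6.5% → £1.19015
Breakfast burrito £6.97: ready-to-eat food → 5.75% → £0.400775
Unrounded tax sum = £8.78955 → £8.79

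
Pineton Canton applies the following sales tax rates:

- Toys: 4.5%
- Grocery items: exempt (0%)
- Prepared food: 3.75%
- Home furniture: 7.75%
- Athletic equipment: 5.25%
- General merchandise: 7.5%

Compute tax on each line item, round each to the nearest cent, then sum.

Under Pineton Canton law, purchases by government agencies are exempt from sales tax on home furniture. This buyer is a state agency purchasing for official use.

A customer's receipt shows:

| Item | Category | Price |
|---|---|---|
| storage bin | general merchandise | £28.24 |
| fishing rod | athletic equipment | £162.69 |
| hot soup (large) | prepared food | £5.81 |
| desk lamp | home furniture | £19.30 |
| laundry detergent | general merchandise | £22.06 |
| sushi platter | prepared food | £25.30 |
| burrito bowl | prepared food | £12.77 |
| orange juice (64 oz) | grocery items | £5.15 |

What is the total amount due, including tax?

Storage bin £28.24: general merchandise → 7.5% → £2.12
Fishing rod £162.69: athletic equipment → 5.25% → £8.54
Hot soup (large) £5.81: prepared food → 3.75% → £0.22
Desk lamp £19.30: home furniture, buyer-exempt → 0% → £0.00
Laundry detergent £22.06: general merchandise → 7.5% → £1.65
Sushi platter £25.30: prepared food → 3.75% → £0.95
Burrito bowl £12.77: prepared food → 3.75% → £0.48
Orange juice (64 oz) £5.15: grocery items → 0% → £0.00
Subtotal = £281.32; tax = £13.96; total due = £295.28

£295.28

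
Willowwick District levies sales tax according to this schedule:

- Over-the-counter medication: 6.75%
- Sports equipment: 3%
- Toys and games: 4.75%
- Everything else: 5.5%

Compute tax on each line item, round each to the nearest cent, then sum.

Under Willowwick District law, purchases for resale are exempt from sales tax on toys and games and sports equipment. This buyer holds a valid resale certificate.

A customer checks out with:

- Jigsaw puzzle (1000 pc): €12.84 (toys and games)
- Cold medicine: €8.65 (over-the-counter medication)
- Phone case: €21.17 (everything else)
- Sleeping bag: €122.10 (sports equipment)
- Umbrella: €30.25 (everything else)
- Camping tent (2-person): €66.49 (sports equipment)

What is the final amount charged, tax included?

€264.90

Jigsaw puzzle (1000 pc) €12.84: toys and games, buyer-exempt → 0% → €0.00
Cold medicine €8.65: over-the-counter medication → 6.75% → €0.58
Phone case €21.17: everything else → 5.5% → €1.16
Sleeping bag €122.10: sports equipment, buyer-exempt → 0% → €0.00
Umbrella €30.25: everything else → 5.5% → €1.66
Camping tent (2-person) €66.49: sports equipment, buyer-exempt → 0% → €0.00
Subtotal = €261.50; tax = €3.40; total due = €264.90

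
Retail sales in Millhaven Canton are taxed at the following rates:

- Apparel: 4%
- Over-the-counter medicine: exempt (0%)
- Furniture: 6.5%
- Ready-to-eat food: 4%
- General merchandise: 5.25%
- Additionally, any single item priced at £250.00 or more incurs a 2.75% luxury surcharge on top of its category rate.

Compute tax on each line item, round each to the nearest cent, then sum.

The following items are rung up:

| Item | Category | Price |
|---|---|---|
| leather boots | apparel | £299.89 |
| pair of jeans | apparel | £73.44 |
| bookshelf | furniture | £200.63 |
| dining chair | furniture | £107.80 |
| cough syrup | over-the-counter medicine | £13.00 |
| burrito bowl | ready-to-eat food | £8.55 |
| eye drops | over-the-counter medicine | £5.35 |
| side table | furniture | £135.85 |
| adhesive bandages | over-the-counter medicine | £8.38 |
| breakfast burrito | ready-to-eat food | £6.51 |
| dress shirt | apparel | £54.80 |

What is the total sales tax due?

Leather boots £299.89: apparel → 4% + 2.75% surcharge = 6.75% → £20.24
Pair of jeans £73.44: apparel → 4% → £2.94
Bookshelf £200.63: furniture → 6.5% → £13.04
Dining chair £107.80: furniture → 6.5% → £7.01
Cough syrup £13.00: over-the-counter medicine → 0% → £0.00
Burrito bowl £8.55: ready-to-eat food → 4% → £0.34
Eye drops £5.35: over-the-counter medicine → 0% → £0.00
Side table £135.85: furniture → 6.5% → £8.83
Adhesive bandages £8.38: over-the-counter medicine → 0% → £0.00
Breakfast burrito £6.51: ready-to-eat food → 4% → £0.26
Dress shirt £54.80: apparel → 4% → £2.19
Total tax = £20.24 + £2.94 + £13.04 + £7.01 + £0.34 + £8.83 + £0.26 + £2.19 = £54.85

£54.85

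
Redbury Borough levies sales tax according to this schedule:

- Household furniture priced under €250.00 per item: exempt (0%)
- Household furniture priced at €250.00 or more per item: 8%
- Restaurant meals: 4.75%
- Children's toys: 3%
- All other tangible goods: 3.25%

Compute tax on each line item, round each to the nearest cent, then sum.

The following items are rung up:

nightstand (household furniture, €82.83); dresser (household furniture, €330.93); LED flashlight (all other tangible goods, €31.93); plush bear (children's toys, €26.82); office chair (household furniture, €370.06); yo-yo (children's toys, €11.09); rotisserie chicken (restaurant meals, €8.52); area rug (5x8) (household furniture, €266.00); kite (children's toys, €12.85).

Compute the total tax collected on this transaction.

Nightstand €82.83: household furniture, under €250.00 → 0% → €0.00
Dresser €330.93: household furniture, €250.00 or more → 8% → €26.47
LED flashlight €31.93: all other tangible goods → 3.25% → €1.04
Plush bear €26.82: children's toys → 3% → €0.80
Office chair €370.06: household furniture, €250.00 or more → 8% → €29.60
Yo-yo €11.09: children's toys → 3% → €0.33
Rotisserie chicken €8.52: restaurant meals → 4.75% → €0.40
Area rug (5x8) €266.00: household furniture, €250.00 or more → 8% → €21.28
Kite €12.85: children's toys → 3% → €0.39
Total tax = €26.47 + €1.04 + €0.80 + €29.60 + €0.33 + €0.40 + €21.28 + €0.39 = €80.31

€80.31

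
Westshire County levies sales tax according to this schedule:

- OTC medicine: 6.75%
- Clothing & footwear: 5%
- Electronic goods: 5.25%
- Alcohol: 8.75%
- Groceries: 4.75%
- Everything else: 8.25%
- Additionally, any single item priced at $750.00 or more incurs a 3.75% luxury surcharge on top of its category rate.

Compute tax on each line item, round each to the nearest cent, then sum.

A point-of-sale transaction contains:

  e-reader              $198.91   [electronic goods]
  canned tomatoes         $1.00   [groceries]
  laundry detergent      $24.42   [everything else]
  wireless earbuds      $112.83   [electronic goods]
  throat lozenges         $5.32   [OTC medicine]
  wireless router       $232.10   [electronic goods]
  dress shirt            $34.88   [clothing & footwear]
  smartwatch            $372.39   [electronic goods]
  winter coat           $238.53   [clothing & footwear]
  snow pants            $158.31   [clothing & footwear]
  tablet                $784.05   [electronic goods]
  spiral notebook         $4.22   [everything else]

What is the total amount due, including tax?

E-reader $198.91: electronic goods → 5.25% → $10.44
Canned tomatoes $1.00: groceries → 4.75% → $0.05
Laundry detergent $24.42: everything else → 8.25% → $2.01
Wireless earbuds $112.83: electronic goods → 5.25% → $5.92
Throat lozenges $5.32: OTC medicine → 6.75% → $0.36
Wireless router $232.10: electronic goods → 5.25% → $12.19
Dress shirt $34.88: clothing & footwear → 5% → $1.74
Smartwatch $372.39: electronic goods → 5.25% → $19.55
Winter coat $238.53: clothing & footwear → 5% → $11.93
Snow pants $158.31: clothing & footwear → 5% → $7.92
Tablet $784.05: electronic goods → 5.25% + 3.75% surcharge = 9% → $70.56
Spiral notebook $4.22: everything else → 8.25% → $0.35
Subtotal = $2166.96; tax = $143.02; total due = $2309.98

$2309.98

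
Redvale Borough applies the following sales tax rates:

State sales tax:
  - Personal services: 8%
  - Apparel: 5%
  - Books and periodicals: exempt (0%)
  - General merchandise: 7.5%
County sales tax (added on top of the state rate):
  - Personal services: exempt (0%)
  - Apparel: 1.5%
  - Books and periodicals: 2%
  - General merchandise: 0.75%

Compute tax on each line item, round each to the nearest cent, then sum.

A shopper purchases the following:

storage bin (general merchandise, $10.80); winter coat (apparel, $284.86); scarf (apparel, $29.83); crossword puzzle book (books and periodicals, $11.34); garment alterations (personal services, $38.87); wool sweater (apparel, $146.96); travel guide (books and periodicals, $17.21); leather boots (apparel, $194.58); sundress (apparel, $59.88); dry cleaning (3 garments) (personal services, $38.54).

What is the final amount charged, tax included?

$887.07

Storage bin $10.80: general merchandise → 7.5% + 0.75% county = 8.25% → $0.89
Winter coat $284.86: apparel → 5% + 1.5% county = 6.5% → $18.52
Scarf $29.83: apparel → 5% + 1.5% county = 6.5% → $1.94
Crossword puzzle book $11.34: books and periodicals → 0% + 2% county = 2% → $0.23
Garment alterations $38.87: personal services → 8% + 0% county = 8% → $3.11
Wool sweater $146.96: apparel → 5% + 1.5% county = 6.5% → $9.55
Travel guide $17.21: books and periodicals → 0% + 2% county = 2% → $0.34
Leather boots $194.58: apparel → 5% + 1.5% county = 6.5% → $12.65
Sundress $59.88: apparel → 5% + 1.5% county = 6.5% → $3.89
Dry cleaning (3 garments) $38.54: personal services → 8% + 0% county = 8% → $3.08
Subtotal = $832.87; tax = $54.20; total due = $887.07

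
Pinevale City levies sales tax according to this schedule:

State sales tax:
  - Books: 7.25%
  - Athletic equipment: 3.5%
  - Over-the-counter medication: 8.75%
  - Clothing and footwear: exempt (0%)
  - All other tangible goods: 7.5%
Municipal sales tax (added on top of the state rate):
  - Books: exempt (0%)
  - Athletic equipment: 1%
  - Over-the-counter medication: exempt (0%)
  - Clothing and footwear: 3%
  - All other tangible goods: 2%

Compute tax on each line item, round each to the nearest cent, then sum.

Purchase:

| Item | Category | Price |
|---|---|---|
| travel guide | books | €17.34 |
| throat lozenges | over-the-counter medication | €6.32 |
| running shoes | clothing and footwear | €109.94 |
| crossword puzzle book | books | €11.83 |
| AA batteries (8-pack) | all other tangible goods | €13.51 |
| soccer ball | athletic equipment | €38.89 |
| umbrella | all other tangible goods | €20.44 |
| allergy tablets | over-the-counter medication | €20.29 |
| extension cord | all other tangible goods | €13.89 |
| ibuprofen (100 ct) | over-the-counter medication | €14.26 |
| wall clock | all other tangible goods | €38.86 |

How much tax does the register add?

€18.98

Travel guide €17.34: books → 7.25% + 0% municipal = 7.25% → €1.26
Throat lozenges €6.32: over-the-counter medication → 8.75% + 0% municipal = 8.75% → €0.55
Running shoes €109.94: clothing and footwear → 0% + 3% municipal = 3% → €3.30
Crossword puzzle book €11.83: books → 7.25% + 0% municipal = 7.25% → €0.86
AA batteries (8-pack) €13.51: all other tangible goods → 7.5% + 2% municipal = 9.5% → €1.28
Soccer ball €38.89: athletic equipment → 3.5% + 1% municipal = 4.5% → €1.75
Umbrella €20.44: all other tangible goods → 7.5% + 2% municipal = 9.5% → €1.94
Allergy tablets €20.29: over-the-counter medication → 8.75% + 0% municipal = 8.75% → €1.78
Extension cord €13.89: all other tangible goods → 7.5% + 2% municipal = 9.5% → €1.32
Ibuprofen (100 ct) €14.26: over-the-counter medication → 8.75% + 0% municipal = 8.75% → €1.25
Wall clock €38.86: all other tangible goods → 7.5% + 2% municipal = 9.5% → €3.69
Total tax = €1.26 + €0.55 + €3.30 + €0.86 + €1.28 + €1.75 + €1.94 + €1.78 + €1.32 + €1.25 + €3.69 = €18.98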